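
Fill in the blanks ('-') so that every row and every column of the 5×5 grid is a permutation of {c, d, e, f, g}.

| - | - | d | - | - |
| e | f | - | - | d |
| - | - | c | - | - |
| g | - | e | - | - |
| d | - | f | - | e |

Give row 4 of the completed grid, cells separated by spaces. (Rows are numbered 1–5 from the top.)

At row 2, column 3: row 2 has {d,e,f}; column 3 has {c,d,e,f}; that leaves g.
At row 2, column 4: row 2 has {d,e,f,g}; column 4 is empty so far; that leaves c.
At row 3, column 1: row 3 has {c}; column 1 has {d,e,g}; that leaves f.
At row 3, column 5: row 3 has {c,f}; column 5 has {d,e}; that leaves g.
At row 5, column 4: row 5 has {d,e,f}; column 4 has {c}; that leaves g.
At row 1, column 1: row 1 has {d}; column 1 has {d,e,f,g}; that leaves c.
At row 1, column 5: row 1 has {c,d}; column 5 has {d,e,g}; that leaves f.
At row 4, column 5: row 4 has {e,g}; column 5 has {d,e,f,g}; that leaves c.
At row 5, column 2: row 5 has {d,e,f,g}; column 2 has {f}; that leaves c.
At row 1, column 4: row 1 has {c,d,f}; column 4 has {c,g}; that leaves e.
At row 3, column 4: row 3 has {c,f,g}; column 4 has {c,e,g}; that leaves d.
At row 4, column 2: row 4 has {c,e,g}; column 2 has {c,f}; that leaves d.
At row 4, column 4: row 4 has {c,d,e,g}; column 4 has {c,d,e,g}; that leaves f.

g d e f c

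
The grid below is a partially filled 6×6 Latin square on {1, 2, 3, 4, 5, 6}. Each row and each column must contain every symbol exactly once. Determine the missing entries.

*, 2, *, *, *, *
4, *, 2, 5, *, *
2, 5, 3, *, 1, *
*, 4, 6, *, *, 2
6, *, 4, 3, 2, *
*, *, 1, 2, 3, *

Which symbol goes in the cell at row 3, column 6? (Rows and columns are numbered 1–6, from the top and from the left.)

6

(r1,c3): row 1 has {2}; column 3 has {1,2,3,4,6}, so it must be 5.
(r2,c5): row 2 has {2,4,5}; column 5 has {1,2,3}, so it must be 6.
(r4,c4): row 4 has {2,4,6}; column 4 has {2,3,5}, so it must be 1.
(r4,c5): row 4 has {1,2,4,6}; column 5 has {1,2,3,6}, so it must be 5.
(r5,c2): row 5 has {2,3,4,6}; column 2 has {2,4,5}, so it must be 1.
(r5,c6): row 5 has {1,2,3,4,6}; column 6 has {2}, so it must be 5.
(r6,c1): row 6 has {1,2,3}; column 1 has {2,4,6}, so it must be 5.
(r6,c2): row 6 has {1,2,3,5}; column 2 has {1,2,4,5}, so it must be 6.
(r6,c6): row 6 has {1,2,3,5,6}; column 6 has {2,5}, so it must be 4.
(r1,c5): row 1 has {2,5}; column 5 has {1,2,3,5,6}, so it must be 4.
(r2,c2): row 2 has {2,4,5,6}; column 2 has {1,2,4,5,6}, so it must be 3.
(r2,c6): row 2 has {2,3,4,5,6}; column 6 has {2,4,5}, so it must be 1.
(r3,c6): row 3 has {1,2,3,5}; column 6 has {1,2,4,5}, so it must be 6.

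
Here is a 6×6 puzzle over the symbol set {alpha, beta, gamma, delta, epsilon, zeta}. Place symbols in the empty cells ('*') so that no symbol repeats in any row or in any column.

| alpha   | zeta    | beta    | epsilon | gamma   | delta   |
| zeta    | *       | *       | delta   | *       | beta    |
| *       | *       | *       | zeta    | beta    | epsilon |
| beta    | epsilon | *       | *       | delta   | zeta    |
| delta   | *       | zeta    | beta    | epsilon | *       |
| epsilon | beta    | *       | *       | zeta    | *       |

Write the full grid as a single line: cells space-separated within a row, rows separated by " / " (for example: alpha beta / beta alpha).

alpha zeta beta epsilon gamma delta / zeta gamma epsilon delta alpha beta / gamma delta alpha zeta beta epsilon / beta epsilon gamma alpha delta zeta / delta alpha zeta beta epsilon gamma / epsilon beta delta gamma zeta alpha

At row 2, column 5: row 2 has {beta,delta,zeta}; column 5 has {beta,gamma,delta,epsilon,zeta}; that leaves alpha.
At row 3, column 1: row 3 has {beta,epsilon,zeta}; column 1 has {alpha,beta,delta,epsilon,zeta}; that leaves gamma.
At row 2, column 2: row 2 has {alpha,beta,delta,zeta}; column 2 has {beta,epsilon,zeta}; that leaves gamma.
At row 2, column 3: row 2 has {alpha,beta,gamma,delta,zeta}; column 3 has {beta,zeta}; that leaves epsilon.
At row 5, column 2: row 5 has {beta,delta,epsilon,zeta}; column 2 has {beta,gamma,epsilon,zeta}; that leaves alpha.
At row 5, column 6: row 5 has {alpha,beta,delta,epsilon,zeta}; column 6 has {beta,delta,epsilon,zeta}; that leaves gamma.
At row 6, column 6: row 6 has {beta,epsilon,zeta}; column 6 has {beta,gamma,delta,epsilon,zeta}; that leaves alpha.
At row 3, column 2: row 3 has {beta,gamma,epsilon,zeta}; column 2 has {alpha,beta,gamma,epsilon,zeta}; that leaves delta.
At row 3, column 3: row 3 has {beta,gamma,delta,epsilon,zeta}; column 3 has {beta,epsilon,zeta}; that leaves alpha.
At row 4, column 3: row 4 has {beta,delta,epsilon,zeta}; column 3 has {alpha,beta,epsilon,zeta}; that leaves gamma.
At row 4, column 4: row 4 has {beta,gamma,delta,epsilon,zeta}; column 4 has {beta,delta,epsilon,zeta}; that leaves alpha.
At row 6, column 3: row 6 has {alpha,beta,epsilon,zeta}; column 3 has {alpha,beta,gamma,epsilon,zeta}; that leaves delta.
At row 6, column 4: row 6 has {alpha,beta,delta,epsilon,zeta}; column 4 has {alpha,beta,delta,epsilon,zeta}; that leaves gamma.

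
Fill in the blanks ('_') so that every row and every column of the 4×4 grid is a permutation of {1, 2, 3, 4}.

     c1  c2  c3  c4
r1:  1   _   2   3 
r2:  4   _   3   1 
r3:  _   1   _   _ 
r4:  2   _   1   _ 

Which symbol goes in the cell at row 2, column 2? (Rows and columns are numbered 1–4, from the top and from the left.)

2

(r1,c2) = 4
(r2,c2) = 2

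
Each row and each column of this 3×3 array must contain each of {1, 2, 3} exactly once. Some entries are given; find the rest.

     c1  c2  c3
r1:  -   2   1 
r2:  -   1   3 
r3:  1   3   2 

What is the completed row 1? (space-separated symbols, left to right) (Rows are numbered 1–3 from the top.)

3 2 1

(r1,c1): row 1 has {1,2}; column 1 has {1}, so it must be 3.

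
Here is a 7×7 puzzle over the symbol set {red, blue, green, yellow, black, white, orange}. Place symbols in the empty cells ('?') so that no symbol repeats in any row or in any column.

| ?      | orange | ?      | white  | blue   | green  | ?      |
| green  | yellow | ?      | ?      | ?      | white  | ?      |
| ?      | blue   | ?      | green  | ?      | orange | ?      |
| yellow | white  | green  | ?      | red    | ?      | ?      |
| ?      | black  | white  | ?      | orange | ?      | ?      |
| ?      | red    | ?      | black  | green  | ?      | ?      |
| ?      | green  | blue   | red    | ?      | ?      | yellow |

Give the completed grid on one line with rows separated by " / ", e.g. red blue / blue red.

black orange yellow white blue green red / green yellow red blue black white orange / red blue black green yellow orange white / yellow white green orange red blue black / blue black white yellow orange red green / white red orange black green yellow blue / orange green blue red white black yellow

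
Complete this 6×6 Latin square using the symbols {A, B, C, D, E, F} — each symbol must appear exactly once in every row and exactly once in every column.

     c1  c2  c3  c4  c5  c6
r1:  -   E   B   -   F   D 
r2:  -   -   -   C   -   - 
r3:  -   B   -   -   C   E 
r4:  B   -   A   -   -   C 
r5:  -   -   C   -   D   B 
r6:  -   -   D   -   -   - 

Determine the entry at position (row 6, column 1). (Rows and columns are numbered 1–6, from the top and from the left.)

E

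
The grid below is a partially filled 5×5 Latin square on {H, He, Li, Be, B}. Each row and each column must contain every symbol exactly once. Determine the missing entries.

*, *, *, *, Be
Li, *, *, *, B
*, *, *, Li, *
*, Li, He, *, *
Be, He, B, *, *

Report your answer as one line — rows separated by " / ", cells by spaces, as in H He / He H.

He H Li B Be / Li Be H He B / H B Be Li He / B Li He Be H / Be He B H Li

Cell (r4,c5): row 4 has {He,Li}; column 5 has {Be,B} → H.
Cell (r5,c4): row 5 has {He,Be,B}; column 4 has {Li} → H.
Cell (r5,c5): row 5 has {H,He,Be,B}; column 5 has {H,Be,B} → Li.
Cell (r3,c5): row 3 has {Li}; column 5 has {H,Li,Be,B} → He.
Cell (r4,c1): row 4 has {H,He,Li}; column 1 has {Li,Be} → B.
Cell (r4,c4): row 4 has {H,He,Li,B}; column 4 has {H,Li} → Be.
Cell (r2,c4): row 2 has {Li,B}; column 4 has {H,Li,Be} → He.
Cell (r3,c1): row 3 has {He,Li}; column 1 has {Li,Be,B} → H.
Cell (r3,c3): row 3 has {H,He,Li}; column 3 has {He,B} → Be.
Cell (r1,c1): row 1 has {Be}; column 1 has {H,Li,Be,B} → He.
Cell (r1,c4): row 1 has {He,Be}; column 4 has {H,He,Li,Be} → B.
Cell (r2,c3): row 2 has {He,Li,B}; column 3 has {He,Be,B} → H.
Cell (r3,c2): row 3 has {H,He,Li,Be}; column 2 has {He,Li} → B.
Cell (r1,c2): row 1 has {He,Be,B}; column 2 has {He,Li,B} → H.
Cell (r1,c3): row 1 has {H,He,Be,B}; column 3 has {H,He,Be,B} → Li.
Cell (r2,c2): row 2 has {H,He,Li,B}; column 2 has {H,He,Li,B} → Be.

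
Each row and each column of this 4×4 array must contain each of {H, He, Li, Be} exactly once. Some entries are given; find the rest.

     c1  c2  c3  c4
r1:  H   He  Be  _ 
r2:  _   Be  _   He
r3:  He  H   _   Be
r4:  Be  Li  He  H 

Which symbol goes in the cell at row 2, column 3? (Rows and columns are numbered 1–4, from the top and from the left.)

H

(r1,c4) = Li
(r2,c1) = Li
(r2,c3) = H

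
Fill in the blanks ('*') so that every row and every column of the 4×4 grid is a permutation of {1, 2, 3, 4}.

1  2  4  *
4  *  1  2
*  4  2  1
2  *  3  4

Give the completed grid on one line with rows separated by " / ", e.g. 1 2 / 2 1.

1 2 4 3 / 4 3 1 2 / 3 4 2 1 / 2 1 3 4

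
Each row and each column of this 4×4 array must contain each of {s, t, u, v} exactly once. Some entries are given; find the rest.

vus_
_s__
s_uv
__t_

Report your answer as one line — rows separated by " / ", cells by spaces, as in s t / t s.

(r1,c4) = t
(r2,c3) = v
(r2,c4) = u
(r3,c2) = t
(r4,c1) = u
(r4,c2) = v
(r4,c4) = s
(r2,c1) = t

v u s t / t s v u / s t u v / u v t s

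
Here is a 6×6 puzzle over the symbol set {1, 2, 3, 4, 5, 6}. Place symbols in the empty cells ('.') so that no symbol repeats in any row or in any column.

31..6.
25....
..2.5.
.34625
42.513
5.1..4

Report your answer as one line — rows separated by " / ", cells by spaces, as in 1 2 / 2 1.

(r1,c3): row 1 has {1,3,6}; column 3 has {1,2,4}, so it must be 5.
(r1,c6): row 1 has {1,3,5,6}; column 6 has {3,4,5}, so it must be 2.
(r4,c1): row 4 has {2,3,4,5,6}; column 1 has {2,3,4,5}, so it must be 1.
(r5,c3): row 5 has {1,2,3,4,5}; column 3 has {1,2,4,5}, so it must be 6.
(r6,c2): row 6 has {1,4,5}; column 2 has {1,2,3,5}, so it must be 6.
(r6,c5): row 6 has {1,4,5,6}; column 5 has {1,2,5,6}, so it must be 3.
(r1,c4): row 1 has {1,2,3,5,6}; column 4 has {5,6}, so it must be 4.
(r2,c3): row 2 has {2,5}; column 3 has {1,2,4,5,6}, so it must be 3.
(r2,c4): row 2 has {2,3,5}; column 4 has {4,5,6}, so it must be 1.
(r2,c5): row 2 has {1,2,3,5}; column 5 has {1,2,3,5,6}, so it must be 4.
(r2,c6): row 2 has {1,2,3,4,5}; column 6 has {2,3,4,5}, so it must be 6.
(r3,c1): row 3 has {2,5}; column 1 has {1,2,3,4,5}, so it must be 6.
(r3,c2): row 3 has {2,5,6}; column 2 has {1,2,3,5,6}, so it must be 4.
(r3,c4): row 3 has {2,4,5,6}; column 4 has {1,4,5,6}, so it must be 3.
(r3,c6): row 3 has {2,3,4,5,6}; column 6 has {2,3,4,5,6}, so it must be 1.
(r6,c4): row 6 has {1,3,4,5,6}; column 4 has {1,3,4,5,6}, so it must be 2.

3 1 5 4 6 2 / 2 5 3 1 4 6 / 6 4 2 3 5 1 / 1 3 4 6 2 5 / 4 2 6 5 1 3 / 5 6 1 2 3 4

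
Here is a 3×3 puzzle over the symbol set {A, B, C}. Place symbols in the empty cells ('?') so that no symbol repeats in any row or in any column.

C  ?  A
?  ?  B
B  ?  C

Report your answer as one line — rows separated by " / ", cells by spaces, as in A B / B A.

At row 1, column 2: row 1 has {A,C}; column 2 is empty so far; that leaves B.
At row 2, column 1: row 2 has {B}; column 1 has {B,C}; that leaves A.
At row 2, column 2: row 2 has {A,B}; column 2 has {B}; that leaves C.
At row 3, column 2: row 3 has {B,C}; column 2 has {B,C}; that leaves A.

C B A / A C B / B A C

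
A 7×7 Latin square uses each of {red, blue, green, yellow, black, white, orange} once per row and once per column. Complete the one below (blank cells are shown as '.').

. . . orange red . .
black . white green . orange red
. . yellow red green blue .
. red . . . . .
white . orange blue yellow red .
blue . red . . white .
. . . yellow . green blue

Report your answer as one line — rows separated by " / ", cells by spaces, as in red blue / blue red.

(r2,c5) = blue
(r3,c1) = orange
(r6,c4) = black
(r6,c5) = orange
(r7,c1) = red
(r7,c3) = black
(r7,c5) = white
(r2,c2) = yellow
(r4,c4) = white
(r4,c5) = black
(r4,c6) = yellow
(r6,c2) = green
(r6,c7) = yellow
(r7,c2) = orange
(r1,c6) = black
(r4,c1) = green
(r4,c3) = blue
(r4,c7) = orange
(r5,c2) = black
(r5,c7) = green
(r1,c1) = yellow
(r1,c3) = green
(r1,c7) = white
(r3,c2) = white
(r3,c7) = black
(r1,c2) = blue

yellow blue green orange red black white / black yellow white green blue orange red / orange white yellow red green blue black / green red blue white black yellow orange / white black orange blue yellow red green / blue green red black orange white yellow / red orange black yellow white green blue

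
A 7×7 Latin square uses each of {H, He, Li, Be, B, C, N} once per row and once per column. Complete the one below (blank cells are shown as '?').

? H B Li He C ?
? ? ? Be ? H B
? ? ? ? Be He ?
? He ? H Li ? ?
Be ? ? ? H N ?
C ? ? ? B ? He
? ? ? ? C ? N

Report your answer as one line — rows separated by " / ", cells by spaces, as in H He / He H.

N H B Li He C Be / He C Li Be N H B / Li N C B Be He H / B He N H Li Be C / Be B He C H N Li / C Be H N B Li He / H Li Be He C B N

Cell (r1,c1): row 1 has {H,He,Li,B,C}; column 1 has {Be,C} → N.
Cell (r1,c7): row 1 has {H,He,Li,B,C,N}; column 7 has {He,B,N} → Be.
Cell (r2,c5): row 2 has {H,Be,B}; column 5 has {H,He,Li,Be,B,C} → N.
Cell (r4,c1): row 4 has {H,He,Li}; column 1 has {Be,C,N} → B.
Cell (r4,c6): row 4 has {H,He,Li,B}; column 6 has {H,He,C,N} → Be.
Cell (r4,c7): row 4 has {H,He,Li,Be,B}; column 7 has {He,Be,B,N} → C.
Cell (r5,c7): row 5 has {H,Be,N}; column 7 has {He,Be,B,C,N} → Li.
Cell (r6,c4): row 6 has {He,B,C}; column 4 has {H,Li,Be} → N.
Cell (r6,c6): row 6 has {He,B,C,N}; column 6 has {H,He,Be,C,N} → Li.
Cell (r7,c6): row 7 has {C,N}; column 6 has {H,He,Li,Be,C,N} → B.
Cell (r3,c7): row 3 has {He,Be}; column 7 has {He,Li,Be,B,C,N} → H.
Cell (r4,c3): row 4 has {H,He,Li,Be,B,C}; column 3 has {B} → N.
Cell (r6,c2): row 6 has {He,Li,B,C,N}; column 2 has {H,He} → Be.
Cell (r6,c3): row 6 has {He,Li,Be,B,C,N}; column 3 has {B,N} → H.
Cell (r7,c2): row 7 has {B,C,N}; column 2 has {H,He,Be} → Li.
Cell (r7,c4): row 7 has {Li,B,C,N}; column 4 has {H,Li,Be,N} → He.
Cell (r2,c2): row 2 has {H,Be,B,N}; column 2 has {H,He,Li,Be} → C.
Cell (r3,c1): row 3 has {H,He,Be}; column 1 has {Be,B,C,N} → Li.
Cell (r3,c3): row 3 has {H,He,Li,Be}; column 3 has {H,B,N} → C.
Cell (r3,c4): row 3 has {H,He,Li,Be,C}; column 4 has {H,He,Li,Be,N} → B.
Cell (r5,c2): row 5 has {H,Li,Be,N}; column 2 has {H,He,Li,Be,C} → B.
Cell (r5,c3): row 5 has {H,Li,Be,B,N}; column 3 has {H,B,C,N} → He.
Cell (r5,c4): row 5 has {H,He,Li,Be,B,N}; column 4 has {H,He,Li,Be,B,N} → C.
Cell (r7,c1): row 7 has {He,Li,B,C,N}; column 1 has {Li,Be,B,C,N} → H.
Cell (r7,c3): row 7 has {H,He,Li,B,C,N}; column 3 has {H,He,B,C,N} → Be.
Cell (r2,c1): row 2 has {H,Be,B,C,N}; column 1 has {H,Li,Be,B,C,N} → He.
Cell (r2,c3): row 2 has {H,He,Be,B,C,N}; column 3 has {H,He,Be,B,C,N} → Li.
Cell (r3,c2): row 3 has {H,He,Li,Be,B,C}; column 2 has {H,He,Li,Be,B,C} → N.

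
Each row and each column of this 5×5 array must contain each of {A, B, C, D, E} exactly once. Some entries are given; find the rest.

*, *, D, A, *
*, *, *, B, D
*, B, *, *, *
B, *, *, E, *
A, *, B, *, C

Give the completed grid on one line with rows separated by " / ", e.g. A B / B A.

(r4,c5) = A
(r5,c4) = D
(r3,c4) = C
(r3,c5) = E
(r4,c3) = C
(r5,c2) = E
(r1,c2) = C
(r1,c5) = B
(r2,c2) = A
(r2,c3) = E
(r3,c1) = D
(r3,c3) = A
(r4,c2) = D
(r1,c1) = E
(r2,c1) = C

E C D A B / C A E B D / D B A C E / B D C E A / A E B D C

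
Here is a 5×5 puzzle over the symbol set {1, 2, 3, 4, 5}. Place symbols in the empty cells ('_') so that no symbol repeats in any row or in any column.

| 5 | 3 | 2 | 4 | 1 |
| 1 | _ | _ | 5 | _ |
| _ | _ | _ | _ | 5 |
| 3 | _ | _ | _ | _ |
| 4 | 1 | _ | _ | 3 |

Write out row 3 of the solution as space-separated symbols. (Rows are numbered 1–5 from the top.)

2 4 1 3 5

At row 3, column 1: row 3 has {5}; column 1 has {1,3,4,5}; that leaves 2.
At row 3, column 2: row 3 has {2,5}; column 2 has {1,3}; that leaves 4.
At row 5, column 3: row 5 has {1,3,4}; column 3 has {2}; that leaves 5.
At row 5, column 4: row 5 has {1,3,4,5}; column 4 has {4,5}; that leaves 2.
At row 2, column 2: row 2 has {1,5}; column 2 has {1,3,4}; that leaves 2.
At row 2, column 5: row 2 has {1,2,5}; column 5 has {1,3,5}; that leaves 4.
At row 4, column 2: row 4 has {3}; column 2 has {1,2,3,4}; that leaves 5.
At row 4, column 4: row 4 has {3,5}; column 4 has {2,4,5}; that leaves 1.
At row 4, column 5: row 4 has {1,3,5}; column 5 has {1,3,4,5}; that leaves 2.
At row 2, column 3: row 2 has {1,2,4,5}; column 3 has {2,5}; that leaves 3.
At row 3, column 3: row 3 has {2,4,5}; column 3 has {2,3,5}; that leaves 1.
At row 3, column 4: row 3 has {1,2,4,5}; column 4 has {1,2,4,5}; that leaves 3.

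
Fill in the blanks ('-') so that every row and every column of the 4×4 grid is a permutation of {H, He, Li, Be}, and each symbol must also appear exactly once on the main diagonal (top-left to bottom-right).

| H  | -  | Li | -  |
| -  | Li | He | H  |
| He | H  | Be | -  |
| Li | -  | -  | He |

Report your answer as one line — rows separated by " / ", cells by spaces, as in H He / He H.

H He Li Be / Be Li He H / He H Be Li / Li Be H He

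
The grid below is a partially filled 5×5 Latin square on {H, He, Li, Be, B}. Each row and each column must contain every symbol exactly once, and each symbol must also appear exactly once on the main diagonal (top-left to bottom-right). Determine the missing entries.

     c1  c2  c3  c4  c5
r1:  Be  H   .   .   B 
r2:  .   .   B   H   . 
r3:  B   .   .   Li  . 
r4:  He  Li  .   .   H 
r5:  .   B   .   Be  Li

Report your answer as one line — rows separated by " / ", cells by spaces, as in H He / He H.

Be H Li He B / Li He B H Be / B Be H Li He / He Li Be B H / H B He Be Li

(r1,c4) = He
(r2,c1) = Li
(r2,c2) = He
(r2,c5) = Be
(r3,c2) = Be
(r3,c3) = H
(r3,c5) = He
(r4,c3) = Be
(r4,c4) = B
(r5,c1) = H
(r5,c3) = He
(r1,c3) = Li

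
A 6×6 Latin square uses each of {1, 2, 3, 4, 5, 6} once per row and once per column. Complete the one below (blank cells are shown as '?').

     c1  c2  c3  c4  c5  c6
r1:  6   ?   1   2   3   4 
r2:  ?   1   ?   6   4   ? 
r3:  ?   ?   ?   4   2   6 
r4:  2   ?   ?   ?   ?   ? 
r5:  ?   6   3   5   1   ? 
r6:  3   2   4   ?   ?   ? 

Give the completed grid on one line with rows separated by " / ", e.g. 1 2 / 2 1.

6 5 1 2 3 4 / 5 1 2 6 4 3 / 1 3 5 4 2 6 / 2 4 6 3 5 1 / 4 6 3 5 1 2 / 3 2 4 1 6 5

At row 1, column 2: row 1 has {1,2,3,4,6}; column 2 has {1,2,6}; that leaves 5.
At row 2, column 1: row 2 has {1,4,6}; column 1 has {2,3,6}; that leaves 5.
At row 2, column 3: row 2 has {1,4,5,6}; column 3 has {1,3,4}; that leaves 2.
At row 2, column 6: row 2 has {1,2,4,5,6}; column 6 has {4,6}; that leaves 3.
At row 3, column 1: row 3 has {2,4,6}; column 1 has {2,3,5,6}; that leaves 1.
At row 3, column 2: row 3 has {1,2,4,6}; column 2 has {1,2,5,6}; that leaves 3.
At row 3, column 3: row 3 has {1,2,3,4,6}; column 3 has {1,2,3,4}; that leaves 5.
At row 4, column 2: row 4 has {2}; column 2 has {1,2,3,5,6}; that leaves 4.
At row 4, column 3: row 4 has {2,4}; column 3 has {1,2,3,4,5}; that leaves 6.
At row 4, column 5: row 4 has {2,4,6}; column 5 has {1,2,3,4}; that leaves 5.
At row 4, column 6: row 4 has {2,4,5,6}; column 6 has {3,4,6}; that leaves 1.
At row 5, column 1: row 5 has {1,3,5,6}; column 1 has {1,2,3,5,6}; that leaves 4.
At row 5, column 6: row 5 has {1,3,4,5,6}; column 6 has {1,3,4,6}; that leaves 2.
At row 6, column 4: row 6 has {2,3,4}; column 4 has {2,4,5,6}; that leaves 1.
At row 6, column 5: row 6 has {1,2,3,4}; column 5 has {1,2,3,4,5}; that leaves 6.
At row 6, column 6: row 6 has {1,2,3,4,6}; column 6 has {1,2,3,4,6}; that leaves 5.
At row 4, column 4: row 4 has {1,2,4,5,6}; column 4 has {1,2,4,5,6}; that leaves 3.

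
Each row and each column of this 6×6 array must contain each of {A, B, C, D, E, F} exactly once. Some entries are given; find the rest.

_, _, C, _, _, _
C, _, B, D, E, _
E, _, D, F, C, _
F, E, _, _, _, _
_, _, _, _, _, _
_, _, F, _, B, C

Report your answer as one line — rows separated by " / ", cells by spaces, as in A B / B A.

D F C B A E / C A B D E F / E B D F C A / F E A C D B / B C E A F D / A D F E B C

(r4,c3) = A
(r4,c5) = D
(r4,c6) = B
(r5,c3) = E
(r3,c6) = A
(r4,c4) = C
(r2,c6) = F
(r3,c2) = B
(r5,c6) = D
(r1,c6) = E
(r2,c2) = A
(r6,c2) = D
(r1,c2) = F
(r1,c5) = A
(r5,c2) = C
(r5,c5) = F
(r6,c1) = A
(r6,c4) = E
(r1,c4) = B
(r5,c1) = B
(r5,c4) = A
(r1,c1) = D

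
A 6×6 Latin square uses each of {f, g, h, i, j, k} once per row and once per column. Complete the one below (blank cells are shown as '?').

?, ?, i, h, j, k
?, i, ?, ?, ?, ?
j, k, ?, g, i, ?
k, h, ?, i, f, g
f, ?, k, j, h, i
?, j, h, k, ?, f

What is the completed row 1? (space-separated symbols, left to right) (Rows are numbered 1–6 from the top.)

(r1,c1) = g
(r1,c2) = f

g f i h j k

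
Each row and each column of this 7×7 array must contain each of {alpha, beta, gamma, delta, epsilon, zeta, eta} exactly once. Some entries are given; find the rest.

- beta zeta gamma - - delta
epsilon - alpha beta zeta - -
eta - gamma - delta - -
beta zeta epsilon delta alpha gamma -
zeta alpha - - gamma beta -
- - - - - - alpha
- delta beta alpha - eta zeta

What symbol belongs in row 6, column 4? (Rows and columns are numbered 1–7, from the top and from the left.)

epsilon

(r1,c1) = alpha
(r1,c6) = epsilon
(r2,c6) = delta
(r3,c2) = epsilon
(r3,c4) = zeta
(r3,c6) = alpha
(r3,c7) = beta
(r4,c7) = eta
(r5,c7) = epsilon
(r6,c6) = zeta
(r7,c1) = gamma
(r7,c5) = epsilon
(r1,c5) = eta
(r2,c7) = gamma
(r5,c4) = eta
(r6,c1) = delta
(r6,c3) = eta
(r6,c4) = epsilon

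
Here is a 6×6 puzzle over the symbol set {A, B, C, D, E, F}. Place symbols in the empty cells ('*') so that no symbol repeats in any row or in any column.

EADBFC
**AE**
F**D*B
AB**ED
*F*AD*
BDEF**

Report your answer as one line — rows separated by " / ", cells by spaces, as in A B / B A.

E A D B F C / D C A E B F / F E C D A B / A B F C E D / C F B A D E / B D E F C A

row 2 has {A,E}; column 2 has {A,B,D,F} — only C is left for (r2,c2).
row 2 has {A,C,E}; column 5 has {D,E,F} — only B is left for (r2,c5).
row 2 has {A,B,C,E}; column 6 has {B,C,D} — only F is left for (r2,c6).
row 3 has {B,D,F}; column 2 has {A,B,C,D,F} — only E is left for (r3,c2).
row 3 has {B,D,E,F}; column 3 has {A,D,E} — only C is left for (r3,c3).
row 3 has {B,C,D,E,F}; column 5 has {B,D,E,F} — only A is left for (r3,c5).
row 4 has {A,B,D,E}; column 3 has {A,C,D,E} — only F is left for (r4,c3).
row 4 has {A,B,D,E,F}; column 4 has {A,B,D,E,F} — only C is left for (r4,c4).
row 5 has {A,D,F}; column 1 has {A,B,E,F} — only C is left for (r5,c1).
row 5 has {A,C,D,F}; column 3 has {A,C,D,E,F} — only B is left for (r5,c3).
row 5 has {A,B,C,D,F}; column 6 has {B,C,D,F} — only E is left for (r5,c6).
row 6 has {B,D,E,F}; column 5 has {A,B,D,E,F} — only C is left for (r6,c5).
row 6 has {B,C,D,E,F}; column 6 has {B,C,D,E,F} — only A is left for (r6,c6).
row 2 has {A,B,C,E,F}; column 1 has {A,B,C,E,F} — only D is left for (r2,c1).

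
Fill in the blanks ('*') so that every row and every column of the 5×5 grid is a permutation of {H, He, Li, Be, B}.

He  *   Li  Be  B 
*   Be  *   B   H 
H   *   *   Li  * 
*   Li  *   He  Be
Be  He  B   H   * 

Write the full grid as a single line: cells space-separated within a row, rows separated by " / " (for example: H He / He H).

Cell (r1,c2): row 1 has {He,Li,Be,B}; column 2 has {He,Li,Be} → H.
Cell (r2,c1): row 2 has {H,Be,B}; column 1 has {H,He,Be} → Li.
Cell (r2,c3): row 2 has {H,Li,Be,B}; column 3 has {Li,B} → He.
Cell (r3,c2): row 3 has {H,Li}; column 2 has {H,He,Li,Be} → B.
Cell (r3,c3): row 3 has {H,Li,B}; column 3 has {He,Li,B} → Be.
Cell (r3,c5): row 3 has {H,Li,Be,B}; column 5 has {H,Be,B} → He.
Cell (r4,c1): row 4 has {He,Li,Be}; column 1 has {H,He,Li,Be} → B.
Cell (r4,c3): row 4 has {He,Li,Be,B}; column 3 has {He,Li,Be,B} → H.
Cell (r5,c5): row 5 has {H,He,Be,B}; column 5 has {H,He,Be,B} → Li.

He H Li Be B / Li Be He B H / H B Be Li He / B Li H He Be / Be He B H Li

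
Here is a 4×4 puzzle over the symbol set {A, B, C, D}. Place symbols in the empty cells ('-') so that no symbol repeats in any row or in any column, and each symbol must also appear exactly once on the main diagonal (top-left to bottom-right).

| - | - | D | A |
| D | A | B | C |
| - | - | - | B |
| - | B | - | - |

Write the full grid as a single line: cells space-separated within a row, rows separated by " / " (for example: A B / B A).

B C D A / D A B C / A D C B / C B A D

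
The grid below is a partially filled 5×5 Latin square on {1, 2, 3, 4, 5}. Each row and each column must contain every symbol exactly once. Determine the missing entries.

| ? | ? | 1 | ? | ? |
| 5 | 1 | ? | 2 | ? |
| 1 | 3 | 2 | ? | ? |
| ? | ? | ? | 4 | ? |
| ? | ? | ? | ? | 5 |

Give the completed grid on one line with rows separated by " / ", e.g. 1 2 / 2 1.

(r3,c4) = 5
(r3,c5) = 4
(r1,c4) = 3
(r1,c5) = 2
(r2,c5) = 3
(r4,c5) = 1
(r5,c4) = 1
(r1,c1) = 4
(r1,c2) = 5
(r2,c3) = 4
(r4,c2) = 2
(r5,c2) = 4
(r5,c3) = 3
(r4,c1) = 3
(r4,c3) = 5
(r5,c1) = 2

4 5 1 3 2 / 5 1 4 2 3 / 1 3 2 5 4 / 3 2 5 4 1 / 2 4 3 1 5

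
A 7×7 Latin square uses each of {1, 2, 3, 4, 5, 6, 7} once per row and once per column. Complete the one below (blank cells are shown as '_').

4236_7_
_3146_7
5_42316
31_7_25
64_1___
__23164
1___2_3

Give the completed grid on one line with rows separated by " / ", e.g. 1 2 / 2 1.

row 1 has {2,3,4,6,7}; column 5 has {1,2,3,6} — only 5 is left for (r1,c5).
row 1 has {2,3,4,5,6,7}; column 7 has {3,4,5,6,7} — only 1 is left for (r1,c7).
row 2 has {1,3,4,6,7}; column 1 has {1,3,4,5,6} — only 2 is left for (r2,c1).
row 2 has {1,2,3,4,6,7}; column 6 has {1,2,6,7} — only 5 is left for (r2,c6).
row 3 has {1,2,3,4,5,6}; column 2 has {1,2,3,4} — only 7 is left for (r3,c2).
row 4 has {1,2,3,5,7}; column 3 has {1,2,3,4} — only 6 is left for (r4,c3).
row 4 has {1,2,3,5,6,7}; column 5 has {1,2,3,5,6} — only 4 is left for (r4,c5).
row 5 has {1,4,6}; column 5 has {1,2,3,4,5,6} — only 7 is left for (r5,c5).
row 5 has {1,4,6,7}; column 6 has {1,2,5,6,7} — only 3 is left for (r5,c6).
row 5 has {1,3,4,6,7}; column 7 has {1,3,4,5,6,7} — only 2 is left for (r5,c7).
row 6 has {1,2,3,4,6}; column 1 has {1,2,3,4,5,6} — only 7 is left for (r6,c1).
row 6 has {1,2,3,4,6,7}; column 2 has {1,2,3,4,7} — only 5 is left for (r6,c2).
row 7 has {1,2,3}; column 2 has {1,2,3,4,5,7} — only 6 is left for (r7,c2).
row 7 has {1,2,3,6}; column 4 has {1,2,3,4,6,7} — only 5 is left for (r7,c4).
row 7 has {1,2,3,5,6}; column 6 has {1,2,3,5,6,7} — only 4 is left for (r7,c6).
row 5 has {1,2,3,4,6,7}; column 3 has {1,2,3,4,6} — only 5 is left for (r5,c3).
row 7 has {1,2,3,4,5,6}; column 3 has {1,2,3,4,5,6} — only 7 is left for (r7,c3).

4 2 3 6 5 7 1 / 2 3 1 4 6 5 7 / 5 7 4 2 3 1 6 / 3 1 6 7 4 2 5 / 6 4 5 1 7 3 2 / 7 5 2 3 1 6 4 / 1 6 7 5 2 4 3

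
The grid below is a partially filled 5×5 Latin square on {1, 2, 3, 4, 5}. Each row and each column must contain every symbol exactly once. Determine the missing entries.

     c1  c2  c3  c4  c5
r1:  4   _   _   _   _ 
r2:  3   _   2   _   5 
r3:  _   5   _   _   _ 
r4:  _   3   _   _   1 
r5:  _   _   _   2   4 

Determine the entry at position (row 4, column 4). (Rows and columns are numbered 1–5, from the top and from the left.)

4

(r5,c2): row 5 has {2,4}; column 2 has {3,5}, so it must be 1.
(r1,c2): row 1 has {4}; column 2 has {1,3,5}, so it must be 2.
(r1,c5): row 1 has {2,4}; column 5 has {1,4,5}, so it must be 3.
(r2,c2): row 2 has {2,3,5}; column 2 has {1,2,3,5}, so it must be 4.
(r2,c4): row 2 has {2,3,4,5}; column 4 has {2}, so it must be 1.
(r3,c5): row 3 has {5}; column 5 has {1,3,4,5}, so it must be 2.
(r5,c1): row 5 has {1,2,4}; column 1 has {3,4}, so it must be 5.
(r5,c3): row 5 has {1,2,4,5}; column 3 has {2}, so it must be 3.
(r1,c4): row 1 has {2,3,4}; column 4 has {1,2}, so it must be 5.
(r3,c1): row 3 has {2,5}; column 1 has {3,4,5}, so it must be 1.
(r3,c3): row 3 has {1,2,5}; column 3 has {2,3}, so it must be 4.
(r3,c4): row 3 has {1,2,4,5}; column 4 has {1,2,5}, so it must be 3.
(r4,c1): row 4 has {1,3}; column 1 has {1,3,4,5}, so it must be 2.
(r4,c3): row 4 has {1,2,3}; column 3 has {2,3,4}, so it must be 5.
(r4,c4): row 4 has {1,2,3,5}; column 4 has {1,2,3,5}, so it must be 4.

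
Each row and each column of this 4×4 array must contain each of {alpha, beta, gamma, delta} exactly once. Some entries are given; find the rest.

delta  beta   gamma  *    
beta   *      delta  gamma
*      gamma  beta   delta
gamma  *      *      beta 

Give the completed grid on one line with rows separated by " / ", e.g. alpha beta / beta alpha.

Cell (r1,c4): row 1 has {beta,gamma,delta}; column 4 has {beta,gamma,delta} → alpha.
Cell (r2,c2): row 2 has {beta,gamma,delta}; column 2 has {beta,gamma} → alpha.
Cell (r3,c1): row 3 has {beta,gamma,delta}; column 1 has {beta,gamma,delta} → alpha.
Cell (r4,c2): row 4 has {beta,gamma}; column 2 has {alpha,beta,gamma} → delta.
Cell (r4,c3): row 4 has {beta,gamma,delta}; column 3 has {beta,gamma,delta} → alpha.

delta beta gamma alpha / beta alpha delta gamma / alpha gamma beta delta / gamma delta alpha beta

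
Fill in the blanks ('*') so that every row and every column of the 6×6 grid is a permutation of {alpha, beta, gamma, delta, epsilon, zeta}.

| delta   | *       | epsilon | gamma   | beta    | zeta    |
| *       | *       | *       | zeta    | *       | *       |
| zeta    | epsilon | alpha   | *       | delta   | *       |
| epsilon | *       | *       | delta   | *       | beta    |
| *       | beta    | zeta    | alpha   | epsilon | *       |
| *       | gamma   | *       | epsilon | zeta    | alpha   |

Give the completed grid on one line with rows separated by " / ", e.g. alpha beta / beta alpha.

delta alpha epsilon gamma beta zeta / alpha delta beta zeta gamma epsilon / zeta epsilon alpha beta delta gamma / epsilon zeta gamma delta alpha beta / gamma beta zeta alpha epsilon delta / beta gamma delta epsilon zeta alpha

At row 1, column 2: row 1 has {beta,gamma,delta,epsilon,zeta}; column 2 has {beta,gamma,epsilon}; that leaves alpha.
At row 2, column 2: row 2 has {zeta}; column 2 has {alpha,beta,gamma,epsilon}; that leaves delta.
At row 3, column 4: row 3 has {alpha,delta,epsilon,zeta}; column 4 has {alpha,gamma,delta,epsilon,zeta}; that leaves beta.
At row 3, column 6: row 3 has {alpha,beta,delta,epsilon,zeta}; column 6 has {alpha,beta,zeta}; that leaves gamma.
At row 4, column 2: row 4 has {beta,delta,epsilon}; column 2 has {alpha,beta,gamma,delta,epsilon}; that leaves zeta.
At row 4, column 3: row 4 has {beta,delta,epsilon,zeta}; column 3 has {alpha,epsilon,zeta}; that leaves gamma.
At row 4, column 5: row 4 has {beta,gamma,delta,epsilon,zeta}; column 5 has {beta,delta,epsilon,zeta}; that leaves alpha.
At row 5, column 1: row 5 has {alpha,beta,epsilon,zeta}; column 1 has {delta,epsilon,zeta}; that leaves gamma.
At row 5, column 6: row 5 has {alpha,beta,gamma,epsilon,zeta}; column 6 has {alpha,beta,gamma,zeta}; that leaves delta.
At row 6, column 1: row 6 has {alpha,gamma,epsilon,zeta}; column 1 has {gamma,delta,epsilon,zeta}; that leaves beta.
At row 6, column 3: row 6 has {alpha,beta,gamma,epsilon,zeta}; column 3 has {alpha,gamma,epsilon,zeta}; that leaves delta.
At row 2, column 1: row 2 has {delta,zeta}; column 1 has {beta,gamma,delta,epsilon,zeta}; that leaves alpha.
At row 2, column 3: row 2 has {alpha,delta,zeta}; column 3 has {alpha,gamma,delta,epsilon,zeta}; that leaves beta.
At row 2, column 5: row 2 has {alpha,beta,delta,zeta}; column 5 has {alpha,beta,delta,epsilon,zeta}; that leaves gamma.
At row 2, column 6: row 2 has {alpha,beta,gamma,delta,zeta}; column 6 has {alpha,beta,gamma,delta,zeta}; that leaves epsilon.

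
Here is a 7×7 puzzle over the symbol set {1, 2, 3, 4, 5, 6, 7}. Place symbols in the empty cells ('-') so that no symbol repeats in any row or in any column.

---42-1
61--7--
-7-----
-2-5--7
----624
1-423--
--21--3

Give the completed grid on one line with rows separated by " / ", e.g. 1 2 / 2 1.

3 6 7 4 2 5 1 / 6 1 5 3 7 4 2 / 2 7 3 6 4 1 5 / 4 2 6 5 1 3 7 / 5 3 1 7 6 2 4 / 1 5 4 2 3 7 6 / 7 4 2 1 5 6 3

(r2,c4) = 3
(r3,c4) = 6
(r5,c4) = 7
(r2,c3) = 5
(r2,c6) = 4
(r2,c7) = 2
(r3,c7) = 5
(r6,c7) = 6
(r6,c2) = 5
(r6,c6) = 7
(r5,c2) = 3
(r5,c3) = 1
(r1,c2) = 6
(r3,c3) = 3
(r3,c6) = 1
(r4,c3) = 6
(r4,c6) = 3
(r5,c1) = 5
(r7,c2) = 4
(r7,c5) = 5
(r7,c6) = 6
(r1,c3) = 7
(r1,c6) = 5
(r3,c5) = 4
(r4,c1) = 4
(r4,c5) = 1
(r7,c1) = 7
(r1,c1) = 3
(r3,c1) = 2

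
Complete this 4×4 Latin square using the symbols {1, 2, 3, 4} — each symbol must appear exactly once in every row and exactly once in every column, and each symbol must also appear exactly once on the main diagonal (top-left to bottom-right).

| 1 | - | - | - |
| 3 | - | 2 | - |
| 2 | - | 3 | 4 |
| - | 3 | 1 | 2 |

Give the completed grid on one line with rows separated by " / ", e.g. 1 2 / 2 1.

Cell (r1,c3): row 1 has {1}; column 3 has {1,2,3} → 4.
Cell (r1,c4): row 1 has {1,4}; column 4 has {2,4} → 3.
Cell (r2,c2): row 2 has {2,3}; column 2 has {3}; the diagonal has {1,2,3} → 4.
Cell (r2,c4): row 2 has {2,3,4}; column 4 has {2,3,4} → 1.
Cell (r3,c2): row 3 has {2,3,4}; column 2 has {3,4} → 1.
Cell (r4,c1): row 4 has {1,2,3}; column 1 has {1,2,3} → 4.
Cell (r1,c2): row 1 has {1,3,4}; column 2 has {1,3,4} → 2.

1 2 4 3 / 3 4 2 1 / 2 1 3 4 / 4 3 1 2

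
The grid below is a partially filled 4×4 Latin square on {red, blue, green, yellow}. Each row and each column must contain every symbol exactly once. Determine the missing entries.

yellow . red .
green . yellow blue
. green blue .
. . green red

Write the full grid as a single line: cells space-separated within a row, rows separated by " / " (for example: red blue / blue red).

Cell (r1,c2): row 1 has {red,yellow}; column 2 has {green} → blue.
Cell (r1,c4): row 1 has {red,blue,yellow}; column 4 has {red,blue} → green.
Cell (r2,c2): row 2 has {blue,green,yellow}; column 2 has {blue,green} → red.
Cell (r3,c1): row 3 has {blue,green}; column 1 has {green,yellow} → red.
Cell (r3,c4): row 3 has {red,blue,green}; column 4 has {red,blue,green} → yellow.
Cell (r4,c1): row 4 has {red,green}; column 1 has {red,green,yellow} → blue.
Cell (r4,c2): row 4 has {red,blue,green}; column 2 has {red,blue,green} → yellow.

yellow blue red green / green red yellow blue / red green blue yellow / blue yellow green red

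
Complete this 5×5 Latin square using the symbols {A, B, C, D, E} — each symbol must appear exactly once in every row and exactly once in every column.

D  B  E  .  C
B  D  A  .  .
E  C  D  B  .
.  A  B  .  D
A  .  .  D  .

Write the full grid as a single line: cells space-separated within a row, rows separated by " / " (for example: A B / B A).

Cell (r1,c4): row 1 has {B,C,D,E}; column 4 has {B,D} → A.
Cell (r2,c5): row 2 has {A,B,D}; column 5 has {C,D} → E.
Cell (r3,c5): row 3 has {B,C,D,E}; column 5 has {C,D,E} → A.
Cell (r4,c1): row 4 has {A,B,D}; column 1 has {A,B,D,E} → C.
Cell (r4,c4): row 4 has {A,B,C,D}; column 4 has {A,B,D} → E.
Cell (r5,c2): row 5 has {A,D}; column 2 has {A,B,C,D} → E.
Cell (r5,c3): row 5 has {A,D,E}; column 3 has {A,B,D,E} → C.
Cell (r5,c5): row 5 has {A,C,D,E}; column 5 has {A,C,D,E} → B.
Cell (r2,c4): row 2 has {A,B,D,E}; column 4 has {A,B,D,E} → C.

D B E A C / B D A C E / E C D B A / C A B E D / A E C D B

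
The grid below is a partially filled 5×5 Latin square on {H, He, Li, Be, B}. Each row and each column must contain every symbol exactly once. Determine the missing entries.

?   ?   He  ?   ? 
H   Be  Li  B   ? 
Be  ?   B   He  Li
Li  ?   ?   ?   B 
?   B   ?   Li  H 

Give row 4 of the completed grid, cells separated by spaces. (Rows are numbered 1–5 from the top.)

(r1,c1) = B
(r1,c5) = Be
(r2,c5) = He
(r3,c2) = H
(r4,c2) = He
(r5,c1) = He
(r5,c3) = Be
(r1,c2) = Li
(r1,c4) = H
(r4,c3) = H
(r4,c4) = Be

Li He H Be B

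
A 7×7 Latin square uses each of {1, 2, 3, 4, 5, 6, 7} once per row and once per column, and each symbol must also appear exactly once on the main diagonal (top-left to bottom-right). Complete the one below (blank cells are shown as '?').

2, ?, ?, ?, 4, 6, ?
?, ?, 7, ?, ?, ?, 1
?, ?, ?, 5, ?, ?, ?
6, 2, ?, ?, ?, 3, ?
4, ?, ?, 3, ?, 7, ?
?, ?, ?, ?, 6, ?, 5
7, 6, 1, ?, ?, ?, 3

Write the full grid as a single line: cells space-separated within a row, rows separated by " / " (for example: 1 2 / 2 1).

2 5 3 1 4 6 7 / 5 4 7 6 3 2 1 / 1 3 6 5 7 4 2 / 6 2 5 7 1 3 4 / 4 1 2 3 5 7 6 / 3 7 4 2 6 1 5 / 7 6 1 4 2 5 3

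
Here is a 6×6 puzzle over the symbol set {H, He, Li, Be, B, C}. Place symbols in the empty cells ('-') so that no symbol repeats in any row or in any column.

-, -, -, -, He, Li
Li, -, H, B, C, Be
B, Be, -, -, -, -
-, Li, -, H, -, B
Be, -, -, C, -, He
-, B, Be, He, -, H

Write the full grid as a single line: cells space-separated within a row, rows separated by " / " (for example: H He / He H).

At row 1, column 4: row 1 has {He,Li}; column 4 has {H,He,B,C}; that leaves Be.
At row 2, column 2: row 2 has {H,Li,Be,B,C}; column 2 has {Li,Be,B}; that leaves He.
At row 3, column 4: row 3 has {Be,B}; column 4 has {H,He,Be,B,C}; that leaves Li.
At row 3, column 5: row 3 has {Li,Be,B}; column 5 has {He,C}; that leaves H.
At row 3, column 6: row 3 has {H,Li,Be,B}; column 6 has {H,He,Li,Be,B}; that leaves C.
At row 4, column 5: row 4 has {H,Li,B}; column 5 has {H,He,C}; that leaves Be.
At row 5, column 2: row 5 has {He,Be,C}; column 2 has {He,Li,Be,B}; that leaves H.
At row 6, column 1: row 6 has {H,He,Be,B}; column 1 has {Li,Be,B}; that leaves C.
At row 6, column 5: row 6 has {H,He,Be,B,C}; column 5 has {H,He,Be,C}; that leaves Li.
At row 1, column 1: row 1 has {He,Li,Be}; column 1 has {Li,Be,B,C}; that leaves H.
At row 1, column 2: row 1 has {H,He,Li,Be}; column 2 has {H,He,Li,Be,B}; that leaves C.
At row 1, column 3: row 1 has {H,He,Li,Be,C}; column 3 has {H,Be}; that leaves B.
At row 3, column 3: row 3 has {H,Li,Be,B,C}; column 3 has {H,Be,B}; that leaves He.
At row 4, column 1: row 4 has {H,Li,Be,B}; column 1 has {H,Li,Be,B,C}; that leaves He.
At row 4, column 3: row 4 has {H,He,Li,Be,B}; column 3 has {H,He,Be,B}; that leaves C.
At row 5, column 3: row 5 has {H,He,Be,C}; column 3 has {H,He,Be,B,C}; that leaves Li.
At row 5, column 5: row 5 has {H,He,Li,Be,C}; column 5 has {H,He,Li,Be,C}; that leaves B.

H C B Be He Li / Li He H B C Be / B Be He Li H C / He Li C H Be B / Be H Li C B He / C B Be He Li H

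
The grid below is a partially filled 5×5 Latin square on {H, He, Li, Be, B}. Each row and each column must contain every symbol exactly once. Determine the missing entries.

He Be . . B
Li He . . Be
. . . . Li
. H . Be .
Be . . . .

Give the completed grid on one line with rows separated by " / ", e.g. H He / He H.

(r3,c2): row 3 has {Li}; column 2 has {H,He,Be}, so it must be B.
(r4,c1): row 4 has {H,Be}; column 1 has {He,Li,Be}, so it must be B.
(r4,c5): row 4 has {H,Be,B}; column 5 has {Li,Be,B}, so it must be He.
(r5,c2): row 5 has {Be}; column 2 has {H,He,Be,B}, so it must be Li.
(r5,c5): row 5 has {Li,Be}; column 5 has {He,Li,Be,B}, so it must be H.
(r3,c1): row 3 has {Li,B}; column 1 has {He,Li,Be,B}, so it must be H.
(r3,c4): row 3 has {H,Li,B}; column 4 has {Be}, so it must be He.
(r4,c3): row 4 has {H,He,Be,B}; column 3 is empty so far, so it must be Li.
(r5,c4): row 5 has {H,Li,Be}; column 4 has {He,Be}, so it must be B.
(r1,c3): row 1 has {He,Be,B}; column 3 has {Li}, so it must be H.
(r1,c4): row 1 has {H,He,Be,B}; column 4 has {He,Be,B}, so it must be Li.
(r2,c3): row 2 has {He,Li,Be}; column 3 has {H,Li}, so it must be B.
(r2,c4): row 2 has {He,Li,Be,B}; column 4 has {He,Li,Be,B}, so it must be H.
(r3,c3): row 3 has {H,He,Li,B}; column 3 has {H,Li,B}, so it must be Be.
(r5,c3): row 5 has {H,Li,Be,B}; column 3 has {H,Li,Be,B}, so it must be He.

He Be H Li B / Li He B H Be / H B Be He Li / B H Li Be He / Be Li He B H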